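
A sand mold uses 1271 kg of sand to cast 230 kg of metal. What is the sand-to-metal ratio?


Formula: Sand-to-Metal Ratio = W_sand / W_metal
Ratio = 1271 kg / 230 kg = 5.5261

Answer: 5.5261


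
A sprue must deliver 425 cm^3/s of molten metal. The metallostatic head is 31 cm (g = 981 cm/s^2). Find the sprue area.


Formula: v = sqrt(2*g*h), A = Q/v
Velocity: v = sqrt(2 * 981 * 31) = sqrt(60822) = 246.6212 cm/s
Sprue area: A = Q / v = 425 / 246.6212 = 1.7233 cm^2

Final answer: 1.7233 cm^2


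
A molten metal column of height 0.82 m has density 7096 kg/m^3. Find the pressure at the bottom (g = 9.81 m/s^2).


Formula: P = rho * g * h
rho * g = 7096 * 9.81 = 69611.76 N/m^3
P = 69611.76 * 0.82 = 57081.6432 Pa

57081.6432 Pa


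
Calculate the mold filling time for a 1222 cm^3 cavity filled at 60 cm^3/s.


Formula: t_fill = V_mold / Q_flow
t = 1222 cm^3 / 60 cm^3/s = 20.3667 s

Answer: 20.3667 s


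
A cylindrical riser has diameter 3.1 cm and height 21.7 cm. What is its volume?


Formula: V = pi * (D/2)^2 * H  (cylinder volume)
Radius = D/2 = 3.1/2 = 1.55 cm
V = pi * 1.55^2 * 21.7 = 163.7846 cm^3

163.7846 cm^3


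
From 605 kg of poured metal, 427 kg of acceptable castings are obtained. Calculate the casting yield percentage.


Formula: Casting Yield = (W_good / W_total) * 100
Yield = (427 kg / 605 kg) * 100 = 70.5785%

Final answer: 70.5785%


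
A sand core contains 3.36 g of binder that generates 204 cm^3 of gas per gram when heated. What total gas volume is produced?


Formula: V_gas = W_binder * gas_evolution_rate
V = 3.36 g * 204 cm^3/g = 685.4400 cm^3

Answer: 685.4400 cm^3


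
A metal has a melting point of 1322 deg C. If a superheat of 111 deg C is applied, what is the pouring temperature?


Formula: T_pour = T_melt + Superheat
T_pour = 1322 + 111 = 1433 deg C

1433 deg C


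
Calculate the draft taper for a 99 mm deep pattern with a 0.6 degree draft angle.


Formula: taper = depth * tan(draft_angle)
tan(0.6 deg) = 0.0104724
taper = 99 mm * 0.0104724 = 1.0368 mm


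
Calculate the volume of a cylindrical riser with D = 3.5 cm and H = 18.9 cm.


Formula: V = pi * (D/2)^2 * H  (cylinder volume)
Radius = D/2 = 3.5/2 = 1.75 cm
V = pi * 1.75^2 * 18.9 = 181.8393 cm^3

Answer: 181.8393 cm^3


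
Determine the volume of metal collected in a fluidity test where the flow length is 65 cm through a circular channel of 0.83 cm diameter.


Formula: V = pi * (d/2)^2 * L  (cylinder volume)
Radius = 0.83/2 = 0.415 cm
V = pi * 0.415^2 * 65 = 35.1690 cm^3


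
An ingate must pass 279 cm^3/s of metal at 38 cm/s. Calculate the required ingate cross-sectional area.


Formula: A_ingate = Q / v  (continuity equation)
A = 279 cm^3/s / 38 cm/s = 7.3421 cm^2

7.3421 cm^2


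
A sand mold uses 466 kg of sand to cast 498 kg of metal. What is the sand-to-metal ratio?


Formula: Sand-to-Metal Ratio = W_sand / W_metal
Ratio = 466 kg / 498 kg = 0.9357


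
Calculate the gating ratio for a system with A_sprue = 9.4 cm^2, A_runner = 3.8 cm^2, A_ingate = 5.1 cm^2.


Sprue:Runner:Ingate = 1 : 3.8/9.4 : 5.1/9.4 = 1:0.40:0.54

Answer: 1:0.40:0.54


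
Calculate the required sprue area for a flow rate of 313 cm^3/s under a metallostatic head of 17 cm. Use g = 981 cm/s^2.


Formula: v = sqrt(2*g*h), A = Q/v
Velocity: v = sqrt(2 * 981 * 17) = sqrt(33354) = 182.6308 cm/s
Sprue area: A = Q / v = 313 / 182.6308 = 1.7138 cm^2

Answer: 1.7138 cm^2


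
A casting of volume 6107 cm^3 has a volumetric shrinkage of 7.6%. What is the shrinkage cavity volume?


Formula: V_shrink = V_casting * shrinkage_pct / 100
V_shrink = 6107 cm^3 * 7.6 / 100 = 464.1320 cm^3

464.1320 cm^3


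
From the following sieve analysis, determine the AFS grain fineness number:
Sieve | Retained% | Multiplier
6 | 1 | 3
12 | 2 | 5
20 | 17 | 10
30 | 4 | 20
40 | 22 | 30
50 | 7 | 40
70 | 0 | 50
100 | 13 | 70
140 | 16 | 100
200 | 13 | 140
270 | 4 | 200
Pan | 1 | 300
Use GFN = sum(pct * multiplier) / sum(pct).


Formula: GFN = sum(pct * multiplier) / sum(pct)
sum(pct * multiplier) = 6633
sum(pct) = 100
GFN = 6633 / 100 = 66.33


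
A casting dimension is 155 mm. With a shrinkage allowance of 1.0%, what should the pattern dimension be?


Formula: L_pattern = L_casting * (1 + shrinkage_rate/100)
Shrinkage factor = 1 + 1.0/100 = 1.01
L_pattern = 155 mm * 1.01 = 156.5500 mm

156.5500 mm


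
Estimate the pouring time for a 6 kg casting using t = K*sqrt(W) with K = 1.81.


Formula: t = K * sqrt(W)
sqrt(W) = sqrt(6) = 2.44949
t = 1.81 * 2.44949 = 4.4336 s

Final answer: 4.4336 s


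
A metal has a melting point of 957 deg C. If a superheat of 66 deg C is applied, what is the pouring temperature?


Formula: T_pour = T_melt + Superheat
T_pour = 957 + 66 = 1023 deg C


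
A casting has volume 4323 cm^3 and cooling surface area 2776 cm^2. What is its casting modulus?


Formula: Casting Modulus M = V / A
M = 4323 cm^3 / 2776 cm^2 = 1.5573 cm

1.5573 cm


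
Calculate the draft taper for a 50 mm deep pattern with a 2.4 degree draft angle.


Formula: taper = depth * tan(draft_angle)
tan(2.4 deg) = 0.0419124
taper = 50 mm * 0.0419124 = 2.0956 mm

Answer: 2.0956 mm


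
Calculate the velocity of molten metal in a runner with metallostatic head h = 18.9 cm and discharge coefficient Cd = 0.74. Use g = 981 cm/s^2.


Formula: v = Cd * sqrt(2 * g * h)  (Torricelli with discharge coefficient)
2*g*h = 2 * 981 * 18.9 = 37081.8 cm^2/s^2
sqrt(37081.8) = 192.56635 cm/s
v = 0.74 * 192.56635 = 142.4991 cm/s

Final answer: 142.4991 cm/s


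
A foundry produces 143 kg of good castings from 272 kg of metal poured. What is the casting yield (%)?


Formula: Casting Yield = (W_good / W_total) * 100
Yield = (143 kg / 272 kg) * 100 = 52.5735%

Final answer: 52.5735%


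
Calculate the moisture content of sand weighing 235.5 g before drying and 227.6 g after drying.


Formula: MC = (W_wet - W_dry) / W_wet * 100
Water mass = 235.5 - 227.6 = 7.9 g
MC = 7.9 / 235.5 * 100 = 3.3546%

Final answer: 3.3546%


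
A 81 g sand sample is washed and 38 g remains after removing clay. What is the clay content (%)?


Formula: Clay% = (W_total - W_washed) / W_total * 100
Clay mass = 81 - 38 = 43 g
Clay% = 43 / 81 * 100 = 53.0864%

Final answer: 53.0864%


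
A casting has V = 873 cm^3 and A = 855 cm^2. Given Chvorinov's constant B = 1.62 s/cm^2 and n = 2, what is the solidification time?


Formula: t_s = B * (V/A)^n  (Chvorinov's rule, n=2)
Modulus M = V/A = 873/855 = 1.021053 cm
M^2 = 1.021053^2 = 1.042549 cm^2
t_s = 1.62 * 1.042549 = 1.6889 s

Answer: 1.6889 s


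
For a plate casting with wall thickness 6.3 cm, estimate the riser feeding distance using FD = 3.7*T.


Formula: FD = 3.7 * T  (riser feeding-distance rule)
FD = 3.7 * 6.3 cm = 23.3100 cm

Final answer: 23.3100 cm


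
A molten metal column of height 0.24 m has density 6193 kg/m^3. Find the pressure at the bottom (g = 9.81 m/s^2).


Formula: P = rho * g * h
rho * g = 6193 * 9.81 = 60753.33 N/m^3
P = 60753.33 * 0.24 = 14580.7992 Pa

Answer: 14580.7992 Pa


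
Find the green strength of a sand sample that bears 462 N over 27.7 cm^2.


Formula: Compressive Strength = Force / Area
Strength = 462 N / 27.7 cm^2 = 16.6787 N/cm^2


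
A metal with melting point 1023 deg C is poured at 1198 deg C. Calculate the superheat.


Formula: Superheat = T_pour - T_melt
Superheat = 1198 - 1023 = 175 deg C

175 deg C


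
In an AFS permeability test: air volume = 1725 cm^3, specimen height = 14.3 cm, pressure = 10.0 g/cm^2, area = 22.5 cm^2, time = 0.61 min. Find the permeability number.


Formula: Permeability Number P = (V * H) / (p * A * t)
Numerator: V * H = 1725 * 14.3 = 24667.5
Denominator: p * A * t = 10.0 * 22.5 * 0.61 = 137.25
P = 24667.5 / 137.25 = 179.7268

Answer: 179.7268


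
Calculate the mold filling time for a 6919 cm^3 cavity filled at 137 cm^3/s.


Formula: t_fill = V_mold / Q_flow
t = 6919 cm^3 / 137 cm^3/s = 50.5036 s

Final answer: 50.5036 s


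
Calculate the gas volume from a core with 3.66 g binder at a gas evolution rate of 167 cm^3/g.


Formula: V_gas = W_binder * gas_evolution_rate
V = 3.66 g * 167 cm^3/g = 611.2200 cm^3

Answer: 611.2200 cm^3


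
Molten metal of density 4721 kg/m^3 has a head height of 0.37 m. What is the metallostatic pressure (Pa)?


Formula: P = rho * g * h
rho * g = 4721 * 9.81 = 46313.01 N/m^3
P = 46313.01 * 0.37 = 17135.8137 Pa

17135.8137 Pa


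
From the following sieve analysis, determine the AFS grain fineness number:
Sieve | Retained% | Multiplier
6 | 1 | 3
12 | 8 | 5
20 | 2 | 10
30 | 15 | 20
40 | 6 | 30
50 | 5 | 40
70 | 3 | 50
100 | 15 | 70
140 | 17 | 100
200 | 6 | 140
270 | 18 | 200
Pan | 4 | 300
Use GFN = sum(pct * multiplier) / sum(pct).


Formula: GFN = sum(pct * multiplier) / sum(pct)
sum(pct * multiplier) = 9283
sum(pct) = 100
GFN = 9283 / 100 = 92.83


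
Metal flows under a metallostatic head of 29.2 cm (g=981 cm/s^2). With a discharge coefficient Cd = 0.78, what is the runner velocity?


Formula: v = Cd * sqrt(2 * g * h)  (Torricelli with discharge coefficient)
2*g*h = 2 * 981 * 29.2 = 57290.4 cm^2/s^2
sqrt(57290.4) = 239.35413 cm/s
v = 0.78 * 239.35413 = 186.6962 cm/s

186.6962 cm/s


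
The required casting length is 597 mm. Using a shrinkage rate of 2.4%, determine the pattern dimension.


Formula: L_pattern = L_casting * (1 + shrinkage_rate/100)
Shrinkage factor = 1 + 2.4/100 = 1.024
L_pattern = 597 mm * 1.024 = 611.3280 mm

611.3280 mm


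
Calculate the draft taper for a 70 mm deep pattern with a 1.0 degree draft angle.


Formula: taper = depth * tan(draft_angle)
tan(1.0 deg) = 0.0174551
taper = 70 mm * 0.0174551 = 1.2219 mm

Final answer: 1.2219 mm


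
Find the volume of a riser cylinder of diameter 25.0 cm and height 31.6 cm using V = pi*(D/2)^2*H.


Formula: V = pi * (D/2)^2 * H  (cylinder volume)
Radius = D/2 = 25.0/2 = 12.5 cm
V = pi * 12.5^2 * 31.6 = 15511.6137 cm^3

Answer: 15511.6137 cm^3


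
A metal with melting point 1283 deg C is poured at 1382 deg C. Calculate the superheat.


Formula: Superheat = T_pour - T_melt
Superheat = 1382 - 1283 = 99 deg C

99 deg C


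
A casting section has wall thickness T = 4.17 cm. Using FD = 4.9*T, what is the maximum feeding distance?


Formula: FD = 4.9 * T  (riser feeding-distance rule)
FD = 4.9 * 4.17 cm = 20.4330 cm

20.4330 cm


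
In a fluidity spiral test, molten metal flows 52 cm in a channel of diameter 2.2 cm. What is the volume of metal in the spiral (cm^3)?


Formula: V = pi * (d/2)^2 * L  (cylinder volume)
Radius = 2.2/2 = 1.1 cm
V = pi * 1.1^2 * 52 = 197.6690 cm^3

Answer: 197.6690 cm^3


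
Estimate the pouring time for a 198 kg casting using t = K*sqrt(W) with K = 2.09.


Formula: t = K * sqrt(W)
sqrt(W) = sqrt(198) = 14.07125
t = 2.09 * 14.07125 = 29.4089 s

Final answer: 29.4089 s


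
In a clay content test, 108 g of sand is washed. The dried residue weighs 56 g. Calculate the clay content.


Formula: Clay% = (W_total - W_washed) / W_total * 100
Clay mass = 108 - 56 = 52 g
Clay% = 52 / 108 * 100 = 48.1481%

48.1481%


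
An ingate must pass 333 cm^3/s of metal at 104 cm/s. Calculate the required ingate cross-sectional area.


Formula: A_ingate = Q / v  (continuity equation)
A = 333 cm^3/s / 104 cm/s = 3.2019 cm^2

3.2019 cm^2


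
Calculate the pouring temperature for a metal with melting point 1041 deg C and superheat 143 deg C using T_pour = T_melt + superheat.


Formula: T_pour = T_melt + Superheat
T_pour = 1041 + 143 = 1184 deg C

Final answer: 1184 deg C


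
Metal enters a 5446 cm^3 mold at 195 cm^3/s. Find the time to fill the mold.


Formula: t_fill = V_mold / Q_flow
t = 5446 cm^3 / 195 cm^3/s = 27.9282 s

Final answer: 27.9282 s


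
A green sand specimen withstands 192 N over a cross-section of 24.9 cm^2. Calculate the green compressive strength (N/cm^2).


Formula: Compressive Strength = Force / Area
Strength = 192 N / 24.9 cm^2 = 7.7108 N/cm^2


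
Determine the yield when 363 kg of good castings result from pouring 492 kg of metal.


Formula: Casting Yield = (W_good / W_total) * 100
Yield = (363 kg / 492 kg) * 100 = 73.7805%


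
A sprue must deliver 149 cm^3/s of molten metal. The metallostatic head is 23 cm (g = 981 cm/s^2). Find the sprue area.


Formula: v = sqrt(2*g*h), A = Q/v
Velocity: v = sqrt(2 * 981 * 23) = sqrt(45126) = 212.4288 cm/s
Sprue area: A = Q / v = 149 / 212.4288 = 0.7014 cm^2

0.7014 cm^2


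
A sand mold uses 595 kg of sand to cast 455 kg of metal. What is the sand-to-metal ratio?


Formula: Sand-to-Metal Ratio = W_sand / W_metal
Ratio = 595 kg / 455 kg = 1.3077

1.3077


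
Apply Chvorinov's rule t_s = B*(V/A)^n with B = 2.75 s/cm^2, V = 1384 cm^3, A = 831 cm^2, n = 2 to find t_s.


Formula: t_s = B * (V/A)^n  (Chvorinov's rule, n=2)
Modulus M = V/A = 1384/831 = 1.665463 cm
M^2 = 1.665463^2 = 2.773767 cm^2
t_s = 2.75 * 2.773767 = 7.6279 s


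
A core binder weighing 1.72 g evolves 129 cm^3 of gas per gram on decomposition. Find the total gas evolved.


Formula: V_gas = W_binder * gas_evolution_rate
V = 1.72 g * 129 cm^3/g = 221.8800 cm^3

Final answer: 221.8800 cm^3


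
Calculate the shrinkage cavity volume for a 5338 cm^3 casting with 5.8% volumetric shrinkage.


Formula: V_shrink = V_casting * shrinkage_pct / 100
V_shrink = 5338 cm^3 * 5.8 / 100 = 309.6040 cm^3

309.6040 cm^3


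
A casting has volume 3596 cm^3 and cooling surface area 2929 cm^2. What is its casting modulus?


Formula: Casting Modulus M = V / A
M = 3596 cm^3 / 2929 cm^2 = 1.2277 cm


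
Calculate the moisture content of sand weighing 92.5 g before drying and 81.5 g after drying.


Formula: MC = (W_wet - W_dry) / W_wet * 100
Water mass = 92.5 - 81.5 = 11.0 g
MC = 11.0 / 92.5 * 100 = 11.8919%


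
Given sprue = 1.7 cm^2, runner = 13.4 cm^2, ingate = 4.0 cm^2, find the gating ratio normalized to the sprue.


Sprue:Runner:Ingate = 1 : 13.4/1.7 : 4.0/1.7 = 1:7.88:2.35

Final answer: 1:7.88:2.35


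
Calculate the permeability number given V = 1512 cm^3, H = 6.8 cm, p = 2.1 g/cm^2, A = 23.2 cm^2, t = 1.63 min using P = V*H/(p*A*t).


Formula: Permeability Number P = (V * H) / (p * A * t)
Numerator: V * H = 1512 * 6.8 = 10281.6
Denominator: p * A * t = 2.1 * 23.2 * 1.63 = 79.4136
P = 10281.6 / 79.4136 = 129.4690

129.4690


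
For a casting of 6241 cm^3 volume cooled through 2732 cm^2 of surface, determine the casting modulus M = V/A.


Formula: Casting Modulus M = V / A
M = 6241 cm^3 / 2732 cm^2 = 2.2844 cm


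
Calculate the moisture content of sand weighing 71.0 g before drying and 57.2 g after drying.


Formula: MC = (W_wet - W_dry) / W_wet * 100
Water mass = 71.0 - 57.2 = 13.8 g
MC = 13.8 / 71.0 * 100 = 19.4366%


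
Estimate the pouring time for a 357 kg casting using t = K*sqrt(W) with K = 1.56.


Formula: t = K * sqrt(W)
sqrt(W) = sqrt(357) = 18.89444
t = 1.56 * 18.89444 = 29.4753 s

Answer: 29.4753 s


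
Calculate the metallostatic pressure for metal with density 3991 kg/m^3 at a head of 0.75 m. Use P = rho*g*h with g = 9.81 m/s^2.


Formula: P = rho * g * h
rho * g = 3991 * 9.81 = 39151.71 N/m^3
P = 39151.71 * 0.75 = 29363.7825 Pa

Answer: 29363.7825 Pa


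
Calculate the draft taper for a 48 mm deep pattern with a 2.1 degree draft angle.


Formula: taper = depth * tan(draft_angle)
tan(2.1 deg) = 0.0366683
taper = 48 mm * 0.0366683 = 1.7601 mm


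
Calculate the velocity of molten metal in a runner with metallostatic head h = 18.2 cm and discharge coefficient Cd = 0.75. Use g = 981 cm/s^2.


Formula: v = Cd * sqrt(2 * g * h)  (Torricelli with discharge coefficient)
2*g*h = 2 * 981 * 18.2 = 35708.4 cm^2/s^2
sqrt(35708.4) = 188.96666 cm/s
v = 0.75 * 188.96666 = 141.7250 cm/s

Answer: 141.7250 cm/s


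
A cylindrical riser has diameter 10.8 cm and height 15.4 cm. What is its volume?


Formula: V = pi * (D/2)^2 * H  (cylinder volume)
Radius = D/2 = 10.8/2 = 5.4 cm
V = pi * 5.4^2 * 15.4 = 1410.7762 cm^3

1410.7762 cm^3


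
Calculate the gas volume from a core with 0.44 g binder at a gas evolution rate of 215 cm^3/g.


Formula: V_gas = W_binder * gas_evolution_rate
V = 0.44 g * 215 cm^3/g = 94.6000 cm^3

Final answer: 94.6000 cm^3


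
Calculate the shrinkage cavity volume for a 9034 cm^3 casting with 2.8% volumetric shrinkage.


Formula: V_shrink = V_casting * shrinkage_pct / 100
V_shrink = 9034 cm^3 * 2.8 / 100 = 252.9520 cm^3


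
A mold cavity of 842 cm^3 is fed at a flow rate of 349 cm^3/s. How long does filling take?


Formula: t_fill = V_mold / Q_flow
t = 842 cm^3 / 349 cm^3/s = 2.4126 s

2.4126 s


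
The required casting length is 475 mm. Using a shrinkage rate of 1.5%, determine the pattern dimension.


Formula: L_pattern = L_casting * (1 + shrinkage_rate/100)
Shrinkage factor = 1 + 1.5/100 = 1.015
L_pattern = 475 mm * 1.015 = 482.1250 mm

482.1250 mm


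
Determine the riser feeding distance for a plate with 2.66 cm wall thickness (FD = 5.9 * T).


Formula: FD = 5.9 * T  (riser feeding-distance rule)
FD = 5.9 * 2.66 cm = 15.6940 cm


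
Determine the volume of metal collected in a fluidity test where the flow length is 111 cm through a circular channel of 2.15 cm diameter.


Formula: V = pi * (d/2)^2 * L  (cylinder volume)
Radius = 2.15/2 = 1.075 cm
V = pi * 1.075^2 * 111 = 402.9858 cm^3

Final answer: 402.9858 cm^3


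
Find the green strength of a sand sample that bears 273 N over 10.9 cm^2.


Formula: Compressive Strength = Force / Area
Strength = 273 N / 10.9 cm^2 = 25.0459 N/cm^2


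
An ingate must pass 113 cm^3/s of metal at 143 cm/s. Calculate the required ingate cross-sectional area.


Formula: A_ingate = Q / v  (continuity equation)
A = 113 cm^3/s / 143 cm/s = 0.7902 cm^2

0.7902 cm^2


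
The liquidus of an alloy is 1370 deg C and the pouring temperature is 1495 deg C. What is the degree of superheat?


Formula: Superheat = T_pour - T_melt
Superheat = 1495 - 1370 = 125 deg C

Final answer: 125 deg C


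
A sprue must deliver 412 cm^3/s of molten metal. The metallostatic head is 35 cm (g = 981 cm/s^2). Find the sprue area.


Formula: v = sqrt(2*g*h), A = Q/v
Velocity: v = sqrt(2 * 981 * 35) = sqrt(68670) = 262.0496 cm/s
Sprue area: A = Q / v = 412 / 262.0496 = 1.5722 cm^2

Answer: 1.5722 cm^2


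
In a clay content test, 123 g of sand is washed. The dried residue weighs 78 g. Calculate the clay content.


Formula: Clay% = (W_total - W_washed) / W_total * 100
Clay mass = 123 - 78 = 45 g
Clay% = 45 / 123 * 100 = 36.5854%

36.5854%


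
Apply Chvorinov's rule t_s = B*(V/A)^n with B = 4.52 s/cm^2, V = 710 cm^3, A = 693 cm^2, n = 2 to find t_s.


Formula: t_s = B * (V/A)^n  (Chvorinov's rule, n=2)
Modulus M = V/A = 710/693 = 1.024531 cm
M^2 = 1.024531^2 = 1.049664 cm^2
t_s = 4.52 * 1.049664 = 4.7445 s

Answer: 4.7445 s


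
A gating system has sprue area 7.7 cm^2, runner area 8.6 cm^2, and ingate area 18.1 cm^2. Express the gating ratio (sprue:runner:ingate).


Sprue:Runner:Ingate = 1 : 8.6/7.7 : 18.1/7.7 = 1:1.12:2.35

Final answer: 1:1.12:2.35


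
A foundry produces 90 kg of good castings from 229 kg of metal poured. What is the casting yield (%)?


Formula: Casting Yield = (W_good / W_total) * 100
Yield = (90 kg / 229 kg) * 100 = 39.3013%

Final answer: 39.3013%


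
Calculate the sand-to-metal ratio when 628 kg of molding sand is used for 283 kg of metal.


Formula: Sand-to-Metal Ratio = W_sand / W_metal
Ratio = 628 kg / 283 kg = 2.2191

2.2191


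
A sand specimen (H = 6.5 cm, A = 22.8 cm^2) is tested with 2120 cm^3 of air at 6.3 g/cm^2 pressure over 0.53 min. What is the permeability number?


Formula: Permeability Number P = (V * H) / (p * A * t)
Numerator: V * H = 2120 * 6.5 = 13780.0
Denominator: p * A * t = 6.3 * 22.8 * 0.53 = 76.1292
P = 13780.0 / 76.1292 = 181.0081


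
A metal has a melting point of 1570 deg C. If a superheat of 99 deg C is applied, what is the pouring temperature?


Formula: T_pour = T_melt + Superheat
T_pour = 1570 + 99 = 1669 deg C

Final answer: 1669 deg C


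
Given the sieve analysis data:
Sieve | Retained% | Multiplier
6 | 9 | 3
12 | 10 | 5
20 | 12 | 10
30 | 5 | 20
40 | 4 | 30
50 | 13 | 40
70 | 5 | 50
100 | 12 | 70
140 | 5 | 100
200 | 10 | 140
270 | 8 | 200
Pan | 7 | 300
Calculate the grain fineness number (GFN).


Formula: GFN = sum(pct * multiplier) / sum(pct)
sum(pct * multiplier) = 7627
sum(pct) = 100
GFN = 7627 / 100 = 76.27

Final answer: 76.27


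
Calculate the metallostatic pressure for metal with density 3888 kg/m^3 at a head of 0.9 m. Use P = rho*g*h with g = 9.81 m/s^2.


Formula: P = rho * g * h
rho * g = 3888 * 9.81 = 38141.28 N/m^3
P = 38141.28 * 0.9 = 34327.1520 Pa

Answer: 34327.1520 Pa


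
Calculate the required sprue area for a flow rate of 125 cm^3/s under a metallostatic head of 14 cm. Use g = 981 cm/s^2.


Formula: v = sqrt(2*g*h), A = Q/v
Velocity: v = sqrt(2 * 981 * 14) = sqrt(27468) = 165.7347 cm/s
Sprue area: A = Q / v = 125 / 165.7347 = 0.7542 cm^2

Final answer: 0.7542 cm^2


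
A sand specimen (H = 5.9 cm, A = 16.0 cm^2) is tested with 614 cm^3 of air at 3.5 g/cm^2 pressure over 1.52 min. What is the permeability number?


Formula: Permeability Number P = (V * H) / (p * A * t)
Numerator: V * H = 614 * 5.9 = 3622.6
Denominator: p * A * t = 3.5 * 16.0 * 1.52 = 85.12
P = 3622.6 / 85.12 = 42.5587

42.5587


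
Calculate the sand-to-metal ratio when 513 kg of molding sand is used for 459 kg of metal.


Formula: Sand-to-Metal Ratio = W_sand / W_metal
Ratio = 513 kg / 459 kg = 1.1176


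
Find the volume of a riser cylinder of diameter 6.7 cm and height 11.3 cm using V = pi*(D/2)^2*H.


Formula: V = pi * (D/2)^2 * H  (cylinder volume)
Radius = D/2 = 6.7/2 = 3.35 cm
V = pi * 3.35^2 * 11.3 = 398.3987 cm^3

Final answer: 398.3987 cm^3


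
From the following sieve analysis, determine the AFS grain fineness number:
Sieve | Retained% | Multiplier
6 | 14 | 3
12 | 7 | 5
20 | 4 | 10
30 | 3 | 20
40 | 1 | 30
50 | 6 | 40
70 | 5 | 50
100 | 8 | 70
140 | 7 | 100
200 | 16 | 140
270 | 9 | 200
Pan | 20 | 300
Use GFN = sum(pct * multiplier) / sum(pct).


Formula: GFN = sum(pct * multiplier) / sum(pct)
sum(pct * multiplier) = 11997
sum(pct) = 100
GFN = 11997 / 100 = 119.97


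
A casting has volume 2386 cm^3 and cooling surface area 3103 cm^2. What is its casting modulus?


Formula: Casting Modulus M = V / A
M = 2386 cm^3 / 3103 cm^2 = 0.7689 cm

Final answer: 0.7689 cm


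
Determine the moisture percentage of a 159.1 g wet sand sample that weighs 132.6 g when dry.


Formula: MC = (W_wet - W_dry) / W_wet * 100
Water mass = 159.1 - 132.6 = 26.5 g
MC = 26.5 / 159.1 * 100 = 16.6562%

Answer: 16.6562%


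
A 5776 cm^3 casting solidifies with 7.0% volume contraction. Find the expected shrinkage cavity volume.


Formula: V_shrink = V_casting * shrinkage_pct / 100
V_shrink = 5776 cm^3 * 7.0 / 100 = 404.3200 cm^3

Final answer: 404.3200 cm^3


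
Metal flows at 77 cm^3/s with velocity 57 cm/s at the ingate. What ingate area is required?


Formula: A_ingate = Q / v  (continuity equation)
A = 77 cm^3/s / 57 cm/s = 1.3509 cm^2


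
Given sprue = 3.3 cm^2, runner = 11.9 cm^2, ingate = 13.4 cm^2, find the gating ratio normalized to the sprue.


Sprue:Runner:Ingate = 1 : 11.9/3.3 : 13.4/3.3 = 1:3.61:4.06

Final answer: 1:3.61:4.06


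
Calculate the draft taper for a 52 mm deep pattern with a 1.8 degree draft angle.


Formula: taper = depth * tan(draft_angle)
tan(1.8 deg) = 0.0314263
taper = 52 mm * 0.0314263 = 1.6342 mm


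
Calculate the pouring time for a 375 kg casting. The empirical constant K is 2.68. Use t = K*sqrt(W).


Formula: t = K * sqrt(W)
sqrt(W) = sqrt(375) = 19.36492
t = 2.68 * 19.36492 = 51.8980 s


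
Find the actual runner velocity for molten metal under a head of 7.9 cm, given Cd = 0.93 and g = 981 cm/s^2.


Formula: v = Cd * sqrt(2 * g * h)  (Torricelli with discharge coefficient)
2*g*h = 2 * 981 * 7.9 = 15499.8 cm^2/s^2
sqrt(15499.8) = 124.49819 cm/s
v = 0.93 * 124.49819 = 115.7833 cm/s


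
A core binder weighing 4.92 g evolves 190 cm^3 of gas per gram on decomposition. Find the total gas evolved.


Formula: V_gas = W_binder * gas_evolution_rate
V = 4.92 g * 190 cm^3/g = 934.8000 cm^3


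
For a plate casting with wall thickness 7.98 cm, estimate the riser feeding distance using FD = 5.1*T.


Formula: FD = 5.1 * T  (riser feeding-distance rule)
FD = 5.1 * 7.98 cm = 40.6980 cm

Final answer: 40.6980 cm


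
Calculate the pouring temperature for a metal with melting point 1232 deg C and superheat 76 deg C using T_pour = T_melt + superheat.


Formula: T_pour = T_melt + Superheat
T_pour = 1232 + 76 = 1308 deg C

Answer: 1308 deg C


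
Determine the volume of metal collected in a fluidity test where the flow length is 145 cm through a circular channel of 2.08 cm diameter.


Formula: V = pi * (d/2)^2 * L  (cylinder volume)
Radius = 2.08/2 = 1.04 cm
V = pi * 1.04^2 * 145 = 492.7023 cm^3


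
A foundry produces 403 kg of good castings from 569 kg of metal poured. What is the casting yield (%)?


Formula: Casting Yield = (W_good / W_total) * 100
Yield = (403 kg / 569 kg) * 100 = 70.8260%

Answer: 70.8260%


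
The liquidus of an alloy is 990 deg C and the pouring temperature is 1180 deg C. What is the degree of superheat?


Formula: Superheat = T_pour - T_melt
Superheat = 1180 - 990 = 190 deg C

Answer: 190 deg C


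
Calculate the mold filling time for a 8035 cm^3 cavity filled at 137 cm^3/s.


Formula: t_fill = V_mold / Q_flow
t = 8035 cm^3 / 137 cm^3/s = 58.6496 s

Final answer: 58.6496 s


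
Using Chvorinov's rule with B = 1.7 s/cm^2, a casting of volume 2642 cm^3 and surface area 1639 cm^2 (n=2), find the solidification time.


Formula: t_s = B * (V/A)^n  (Chvorinov's rule, n=2)
Modulus M = V/A = 2642/1639 = 1.611959 cm
M^2 = 1.611959^2 = 2.598412 cm^2
t_s = 1.7 * 2.598412 = 4.4173 s

Final answer: 4.4173 s


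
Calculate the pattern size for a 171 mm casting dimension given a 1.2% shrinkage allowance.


Formula: L_pattern = L_casting * (1 + shrinkage_rate/100)
Shrinkage factor = 1 + 1.2/100 = 1.012
L_pattern = 171 mm * 1.012 = 173.0520 mm

Final answer: 173.0520 mm


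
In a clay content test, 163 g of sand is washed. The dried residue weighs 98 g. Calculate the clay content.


Formula: Clay% = (W_total - W_washed) / W_total * 100
Clay mass = 163 - 98 = 65 g
Clay% = 65 / 163 * 100 = 39.8773%


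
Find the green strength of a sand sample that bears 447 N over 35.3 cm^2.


Formula: Compressive Strength = Force / Area
Strength = 447 N / 35.3 cm^2 = 12.6629 N/cm^2

Final answer: 12.6629 N/cm^2


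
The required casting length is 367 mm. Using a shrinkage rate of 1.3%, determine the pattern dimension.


Formula: L_pattern = L_casting * (1 + shrinkage_rate/100)
Shrinkage factor = 1 + 1.3/100 = 1.013
L_pattern = 367 mm * 1.013 = 371.7710 mm

371.7710 mm


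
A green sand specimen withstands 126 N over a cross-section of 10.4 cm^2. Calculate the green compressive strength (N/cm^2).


Formula: Compressive Strength = Force / Area
Strength = 126 N / 10.4 cm^2 = 12.1154 N/cm^2


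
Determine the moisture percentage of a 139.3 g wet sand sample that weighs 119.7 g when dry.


Formula: MC = (W_wet - W_dry) / W_wet * 100
Water mass = 139.3 - 119.7 = 19.6 g
MC = 19.6 / 139.3 * 100 = 14.0704%

Answer: 14.0704%


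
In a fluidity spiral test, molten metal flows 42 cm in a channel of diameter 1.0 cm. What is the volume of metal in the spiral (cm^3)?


Formula: V = pi * (d/2)^2 * L  (cylinder volume)
Radius = 1.0/2 = 0.5 cm
V = pi * 0.5^2 * 42 = 32.9867 cm^3

32.9867 cm^3


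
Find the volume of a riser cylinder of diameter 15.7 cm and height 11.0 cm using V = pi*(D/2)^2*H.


Formula: V = pi * (D/2)^2 * H  (cylinder volume)
Radius = D/2 = 15.7/2 = 7.85 cm
V = pi * 7.85^2 * 11.0 = 2129.5207 cm^3

Final answer: 2129.5207 cm^3


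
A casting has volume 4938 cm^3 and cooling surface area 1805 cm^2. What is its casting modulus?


Formula: Casting Modulus M = V / A
M = 4938 cm^3 / 1805 cm^2 = 2.7357 cm


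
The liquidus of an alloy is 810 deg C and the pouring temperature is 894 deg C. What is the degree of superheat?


Formula: Superheat = T_pour - T_melt
Superheat = 894 - 810 = 84 deg C

Final answer: 84 deg C


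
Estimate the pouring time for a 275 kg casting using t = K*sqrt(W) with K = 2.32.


Formula: t = K * sqrt(W)
sqrt(W) = sqrt(275) = 16.58312
t = 2.32 * 16.58312 = 38.4728 s

Answer: 38.4728 s


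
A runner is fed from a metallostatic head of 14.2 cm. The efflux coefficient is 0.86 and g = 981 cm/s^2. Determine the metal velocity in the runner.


Formula: v = Cd * sqrt(2 * g * h)  (Torricelli with discharge coefficient)
2*g*h = 2 * 981 * 14.2 = 27860.4 cm^2/s^2
sqrt(27860.4) = 166.91435 cm/s
v = 0.86 * 166.91435 = 143.5463 cm/s

143.5463 cm/s


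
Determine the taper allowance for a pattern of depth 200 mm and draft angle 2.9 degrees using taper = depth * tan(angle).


Formula: taper = depth * tan(draft_angle)
tan(2.9 deg) = 0.0506578
taper = 200 mm * 0.0506578 = 10.1316 mm


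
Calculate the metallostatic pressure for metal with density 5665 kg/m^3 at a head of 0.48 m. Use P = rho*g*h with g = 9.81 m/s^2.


Formula: P = rho * g * h
rho * g = 5665 * 9.81 = 55573.65 N/m^3
P = 55573.65 * 0.48 = 26675.3520 Pa

26675.3520 Pa


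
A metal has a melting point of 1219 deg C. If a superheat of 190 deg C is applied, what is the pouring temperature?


Formula: T_pour = T_melt + Superheat
T_pour = 1219 + 190 = 1409 deg C

1409 deg C


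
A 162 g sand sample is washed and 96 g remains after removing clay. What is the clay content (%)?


Formula: Clay% = (W_total - W_washed) / W_total * 100
Clay mass = 162 - 96 = 66 g
Clay% = 66 / 162 * 100 = 40.7407%

Final answer: 40.7407%


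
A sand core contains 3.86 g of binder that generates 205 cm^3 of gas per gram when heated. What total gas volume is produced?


Formula: V_gas = W_binder * gas_evolution_rate
V = 3.86 g * 205 cm^3/g = 791.3000 cm^3


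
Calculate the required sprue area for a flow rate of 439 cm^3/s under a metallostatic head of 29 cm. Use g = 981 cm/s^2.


Formula: v = sqrt(2*g*h), A = Q/v
Velocity: v = sqrt(2 * 981 * 29) = sqrt(56898) = 238.5330 cm/s
Sprue area: A = Q / v = 439 / 238.5330 = 1.8404 cm^2

Answer: 1.8404 cm^2


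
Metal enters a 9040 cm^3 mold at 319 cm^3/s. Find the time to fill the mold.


Formula: t_fill = V_mold / Q_flow
t = 9040 cm^3 / 319 cm^3/s = 28.3386 s


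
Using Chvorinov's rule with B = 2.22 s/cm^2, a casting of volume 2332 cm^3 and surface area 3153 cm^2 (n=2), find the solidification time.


Formula: t_s = B * (V/A)^n  (Chvorinov's rule, n=2)
Modulus M = V/A = 2332/3153 = 0.739613 cm
M^2 = 0.739613^2 = 0.547027 cm^2
t_s = 2.22 * 0.547027 = 1.2144 s

Final answer: 1.2144 s


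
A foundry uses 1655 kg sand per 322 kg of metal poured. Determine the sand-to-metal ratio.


Formula: Sand-to-Metal Ratio = W_sand / W_metal
Ratio = 1655 kg / 322 kg = 5.1398

Answer: 5.1398


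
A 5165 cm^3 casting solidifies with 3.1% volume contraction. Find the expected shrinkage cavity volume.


Formula: V_shrink = V_casting * shrinkage_pct / 100
V_shrink = 5165 cm^3 * 3.1 / 100 = 160.1150 cm^3

160.1150 cm^3


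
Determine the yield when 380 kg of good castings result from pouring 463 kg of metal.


Formula: Casting Yield = (W_good / W_total) * 100
Yield = (380 kg / 463 kg) * 100 = 82.0734%

Answer: 82.0734%


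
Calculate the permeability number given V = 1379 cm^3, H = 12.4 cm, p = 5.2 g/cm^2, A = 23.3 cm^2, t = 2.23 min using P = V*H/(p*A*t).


Formula: Permeability Number P = (V * H) / (p * A * t)
Numerator: V * H = 1379 * 12.4 = 17099.6
Denominator: p * A * t = 5.2 * 23.3 * 2.23 = 270.1868
P = 17099.6 / 270.1868 = 63.2881

Answer: 63.2881


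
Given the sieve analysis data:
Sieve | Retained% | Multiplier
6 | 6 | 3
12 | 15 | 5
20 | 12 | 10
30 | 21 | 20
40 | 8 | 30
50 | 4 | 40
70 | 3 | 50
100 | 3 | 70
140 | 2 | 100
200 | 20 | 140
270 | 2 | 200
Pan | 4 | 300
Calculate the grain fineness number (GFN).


Formula: GFN = sum(pct * multiplier) / sum(pct)
sum(pct * multiplier) = 5993
sum(pct) = 100
GFN = 5993 / 100 = 59.93


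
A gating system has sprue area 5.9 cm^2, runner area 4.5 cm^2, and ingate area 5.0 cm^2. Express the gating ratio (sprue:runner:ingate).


Sprue:Runner:Ingate = 1 : 4.5/5.9 : 5.0/5.9 = 1:0.76:0.85

Final answer: 1:0.76:0.85


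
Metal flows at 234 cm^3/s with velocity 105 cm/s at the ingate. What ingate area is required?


Formula: A_ingate = Q / v  (continuity equation)
A = 234 cm^3/s / 105 cm/s = 2.2286 cm^2


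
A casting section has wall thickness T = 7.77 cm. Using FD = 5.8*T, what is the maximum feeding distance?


Formula: FD = 5.8 * T  (riser feeding-distance rule)
FD = 5.8 * 7.77 cm = 45.0660 cm

Final answer: 45.0660 cm


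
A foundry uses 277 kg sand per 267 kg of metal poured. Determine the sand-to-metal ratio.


Formula: Sand-to-Metal Ratio = W_sand / W_metal
Ratio = 277 kg / 267 kg = 1.0375

Answer: 1.0375


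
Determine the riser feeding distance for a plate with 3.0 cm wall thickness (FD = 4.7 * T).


Formula: FD = 4.7 * T  (riser feeding-distance rule)
FD = 4.7 * 3.0 cm = 14.1000 cm

Final answer: 14.1000 cm


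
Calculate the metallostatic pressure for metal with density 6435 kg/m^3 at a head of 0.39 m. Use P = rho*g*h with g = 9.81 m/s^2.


Formula: P = rho * g * h
rho * g = 6435 * 9.81 = 63127.35 N/m^3
P = 63127.35 * 0.39 = 24619.6665 Pa


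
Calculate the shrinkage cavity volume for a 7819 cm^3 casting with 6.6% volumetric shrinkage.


Formula: V_shrink = V_casting * shrinkage_pct / 100
V_shrink = 7819 cm^3 * 6.6 / 100 = 516.0540 cm^3

Final answer: 516.0540 cm^3


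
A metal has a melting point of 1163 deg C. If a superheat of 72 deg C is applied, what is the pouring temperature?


Formula: T_pour = T_melt + Superheat
T_pour = 1163 + 72 = 1235 deg C

1235 deg C


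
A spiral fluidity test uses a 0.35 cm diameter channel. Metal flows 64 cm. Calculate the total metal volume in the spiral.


Formula: V = pi * (d/2)^2 * L  (cylinder volume)
Radius = 0.35/2 = 0.175 cm
V = pi * 0.175^2 * 64 = 6.1575 cm^3


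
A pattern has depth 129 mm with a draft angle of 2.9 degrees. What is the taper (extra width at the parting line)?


Formula: taper = depth * tan(draft_angle)
tan(2.9 deg) = 0.0506578
taper = 129 mm * 0.0506578 = 6.5349 mm

6.5349 mm


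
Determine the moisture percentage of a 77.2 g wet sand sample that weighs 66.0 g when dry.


Formula: MC = (W_wet - W_dry) / W_wet * 100
Water mass = 77.2 - 66.0 = 11.2 g
MC = 11.2 / 77.2 * 100 = 14.5078%

14.5078%


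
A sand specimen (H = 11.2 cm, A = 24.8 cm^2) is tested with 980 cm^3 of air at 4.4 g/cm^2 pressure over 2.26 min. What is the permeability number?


Formula: Permeability Number P = (V * H) / (p * A * t)
Numerator: V * H = 980 * 11.2 = 10976.0
Denominator: p * A * t = 4.4 * 24.8 * 2.26 = 246.6112
P = 10976.0 / 246.6112 = 44.5073

Answer: 44.5073


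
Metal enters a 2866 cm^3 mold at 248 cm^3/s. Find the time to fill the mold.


Formula: t_fill = V_mold / Q_flow
t = 2866 cm^3 / 248 cm^3/s = 11.5565 s

11.5565 s


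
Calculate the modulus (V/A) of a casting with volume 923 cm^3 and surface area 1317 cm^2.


Formula: Casting Modulus M = V / A
M = 923 cm^3 / 1317 cm^2 = 0.7008 cm

Answer: 0.7008 cm


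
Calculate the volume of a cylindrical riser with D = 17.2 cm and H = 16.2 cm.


Formula: V = pi * (D/2)^2 * H  (cylinder volume)
Radius = D/2 = 17.2/2 = 8.6 cm
V = pi * 8.6^2 * 16.2 = 3764.1055 cm^3


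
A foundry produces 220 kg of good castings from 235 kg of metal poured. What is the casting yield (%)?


Formula: Casting Yield = (W_good / W_total) * 100
Yield = (220 kg / 235 kg) * 100 = 93.6170%

93.6170%


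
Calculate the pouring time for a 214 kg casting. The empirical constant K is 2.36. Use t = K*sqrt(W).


Formula: t = K * sqrt(W)
sqrt(W) = sqrt(214) = 14.62874
t = 2.36 * 14.62874 = 34.5238 s

Answer: 34.5238 s


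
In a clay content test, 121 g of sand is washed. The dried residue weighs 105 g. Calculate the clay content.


Formula: Clay% = (W_total - W_washed) / W_total * 100
Clay mass = 121 - 105 = 16 g
Clay% = 16 / 121 * 100 = 13.2231%

Final answer: 13.2231%


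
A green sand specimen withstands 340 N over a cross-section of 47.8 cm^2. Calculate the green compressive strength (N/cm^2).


Formula: Compressive Strength = Force / Area
Strength = 340 N / 47.8 cm^2 = 7.1130 N/cm^2


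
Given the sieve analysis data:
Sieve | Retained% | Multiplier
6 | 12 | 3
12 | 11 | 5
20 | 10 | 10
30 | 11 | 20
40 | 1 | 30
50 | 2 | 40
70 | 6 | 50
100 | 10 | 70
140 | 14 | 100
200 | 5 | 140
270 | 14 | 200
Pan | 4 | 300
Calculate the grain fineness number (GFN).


Formula: GFN = sum(pct * multiplier) / sum(pct)
sum(pct * multiplier) = 7621
sum(pct) = 100
GFN = 7621 / 100 = 76.21

Answer: 76.21


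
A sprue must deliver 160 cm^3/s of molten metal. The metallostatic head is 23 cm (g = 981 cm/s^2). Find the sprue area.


Formula: v = sqrt(2*g*h), A = Q/v
Velocity: v = sqrt(2 * 981 * 23) = sqrt(45126) = 212.4288 cm/s
Sprue area: A = Q / v = 160 / 212.4288 = 0.7532 cm^2

Answer: 0.7532 cm^2


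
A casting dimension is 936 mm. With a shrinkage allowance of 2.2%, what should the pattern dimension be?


Formula: L_pattern = L_casting * (1 + shrinkage_rate/100)
Shrinkage factor = 1 + 2.2/100 = 1.022
L_pattern = 936 mm * 1.022 = 956.5920 mm

Final answer: 956.5920 mm


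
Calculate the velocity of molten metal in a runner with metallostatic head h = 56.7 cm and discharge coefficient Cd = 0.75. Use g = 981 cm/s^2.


Formula: v = Cd * sqrt(2 * g * h)  (Torricelli with discharge coefficient)
2*g*h = 2 * 981 * 56.7 = 111245.4 cm^2/s^2
sqrt(111245.4) = 333.53471 cm/s
v = 0.75 * 333.53471 = 250.1510 cm/s

250.1510 cm/s


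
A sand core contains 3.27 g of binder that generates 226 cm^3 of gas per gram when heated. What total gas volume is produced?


Formula: V_gas = W_binder * gas_evolution_rate
V = 3.27 g * 226 cm^3/g = 739.0200 cm^3

Final answer: 739.0200 cm^3


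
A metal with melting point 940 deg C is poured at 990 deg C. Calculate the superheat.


Formula: Superheat = T_pour - T_melt
Superheat = 990 - 940 = 50 deg C

Answer: 50 deg C


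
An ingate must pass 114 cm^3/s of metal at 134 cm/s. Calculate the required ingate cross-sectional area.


Formula: A_ingate = Q / v  (continuity equation)
A = 114 cm^3/s / 134 cm/s = 0.8507 cm^2

0.8507 cm^2


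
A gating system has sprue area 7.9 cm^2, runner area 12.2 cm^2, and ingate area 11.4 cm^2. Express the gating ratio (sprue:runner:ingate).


Sprue:Runner:Ingate = 1 : 12.2/7.9 : 11.4/7.9 = 1:1.54:1.44

Final answer: 1:1.54:1.44


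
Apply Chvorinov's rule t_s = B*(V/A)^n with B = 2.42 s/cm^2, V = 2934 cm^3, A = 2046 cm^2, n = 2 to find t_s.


Formula: t_s = B * (V/A)^n  (Chvorinov's rule, n=2)
Modulus M = V/A = 2934/2046 = 1.434018 cm
M^2 = 1.434018^2 = 2.056408 cm^2
t_s = 2.42 * 2.056408 = 4.9765 s

4.9765 s


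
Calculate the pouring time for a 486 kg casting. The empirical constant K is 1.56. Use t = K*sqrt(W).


Formula: t = K * sqrt(W)
sqrt(W) = sqrt(486) = 22.04541
t = 1.56 * 22.04541 = 34.3908 s


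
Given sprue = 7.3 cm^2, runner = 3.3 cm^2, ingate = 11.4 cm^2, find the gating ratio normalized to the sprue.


Sprue:Runner:Ingate = 1 : 3.3/7.3 : 11.4/7.3 = 1:0.45:1.56

1:0.45:1.56


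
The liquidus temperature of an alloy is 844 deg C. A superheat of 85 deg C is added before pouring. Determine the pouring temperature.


Formula: T_pour = T_melt + Superheat
T_pour = 844 + 85 = 929 deg C

Final answer: 929 deg C
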